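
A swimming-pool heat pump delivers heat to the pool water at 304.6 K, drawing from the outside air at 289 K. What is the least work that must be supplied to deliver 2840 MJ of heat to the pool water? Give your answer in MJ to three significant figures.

The reservoir spacing is ΔT = 304.6 − 289 = 15.60 K.
The reversible limit is COP_HP = T_H/ΔT = 19.53, so W_min = Q_H/COP = Q_H·ΔT/T_H.
W_min = 2840 × 15.60/304.60 = 145.4 MJ.

145 MJ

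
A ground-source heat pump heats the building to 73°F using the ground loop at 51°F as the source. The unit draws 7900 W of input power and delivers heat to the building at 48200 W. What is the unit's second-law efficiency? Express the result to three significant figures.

0.252

COP_actual = Q̇_H/Ẇ = 48200/7900 = 6.101.
In absolute terms T_C = 283.71 K and T_H = 295.93 K, so ΔT = 12.22 K.
COP_Carnot = T_H/ΔT = 295.93/12.22 = 24.21.
η_II = COP_actual/COP_Carnot = 6.101/24.21 = 0.2520.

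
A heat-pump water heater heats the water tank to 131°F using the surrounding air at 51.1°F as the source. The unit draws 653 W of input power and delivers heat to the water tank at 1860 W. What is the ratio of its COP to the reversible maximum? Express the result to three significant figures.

COP_actual = Q̇_H/Ẇ = 1860/653.0 = 2.848.
In absolute terms T_C = 283.76 K and T_H = 328.15 K, so ΔT = 44.39 K.
COP_Carnot = T_H/ΔT = 328.15/44.39 = 7.393.
η_II = COP_actual/COP_Carnot = 2.848/7.393 = 0.3853.

0.385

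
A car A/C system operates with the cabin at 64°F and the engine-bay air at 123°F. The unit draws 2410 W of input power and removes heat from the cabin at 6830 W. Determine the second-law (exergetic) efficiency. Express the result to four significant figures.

COP_actual = Q̇_C/Ẇ = 6830/2410 = 2.834.
In absolute terms T_C = 290.93 K and T_H = 323.71 K, so ΔT = 32.78 K.
COP_Carnot = T_C/ΔT = 290.93/32.78 = 8.876.
η_II = COP_actual/COP_Carnot = 2.834/8.876 = 0.3193.

0.3193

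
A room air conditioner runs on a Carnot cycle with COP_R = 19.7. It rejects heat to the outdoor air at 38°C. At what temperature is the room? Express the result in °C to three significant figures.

For a Carnot refrigerator COP_R = T_C/(T_H − T_C), so T_C = COP·T_H/(1 + COP).
With T_H = 311.15 K, T_C = 19.7 × 311.15/20.70 = 296.12 K.
Converting, 296.12 K = 22.97°C.

23.0 °C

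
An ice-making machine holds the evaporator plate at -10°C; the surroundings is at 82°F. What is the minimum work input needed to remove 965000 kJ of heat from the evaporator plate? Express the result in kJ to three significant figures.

139000 kJ

In absolute terms T_C = 263.15 K and T_H = 300.93 K, so ΔT = 37.78 K.
The reversible limit is COP_R = T_C/ΔT = 6.966, so W_min = Q_C/COP = Q_C·ΔT/T_C.
W_min = 965000 × 37.78/263.15 = 138500 kJ.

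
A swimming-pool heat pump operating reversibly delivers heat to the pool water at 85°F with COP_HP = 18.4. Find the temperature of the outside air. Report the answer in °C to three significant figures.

13.0 °C

COP_HP = T_H/(T_H − T_C) gives T_H − T_C = T_H/COP.
With T_H = 302.59 K, T_C = 302.59 × (1 − 1/18.4) = 286.15 K.
Converting, 286.15 K = 13.00°C.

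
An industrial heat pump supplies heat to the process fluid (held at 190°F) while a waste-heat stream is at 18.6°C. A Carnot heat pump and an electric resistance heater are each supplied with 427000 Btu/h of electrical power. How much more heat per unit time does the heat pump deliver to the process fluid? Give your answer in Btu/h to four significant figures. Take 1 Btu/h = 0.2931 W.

1801000 Btu/h

In absolute terms T_C = 291.75 K and T_H = 360.93 K, so ΔT = 69.18 K.
COP_Carnot = T_H/ΔT = 360.93/69.18 = 5.217.
The heat pump delivers Q̇_H = COP × Ẇ = 2228000 Btu/h; the resistance heater delivers Ẇ = 427000 Btu/h.
Extra = (COP − 1)·Ẇ = 1801000 Btu/h.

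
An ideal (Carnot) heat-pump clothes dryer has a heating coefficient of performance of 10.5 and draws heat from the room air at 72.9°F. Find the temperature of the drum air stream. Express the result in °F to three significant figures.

COP_HP = T_H/(T_H − T_C) rearranges to T_H = COP·T_C/(COP − 1).
With T_C = 295.87 K, T_H = 10.5 × 295.87/9.500 = 327.02 K.
Converting, 327.02 K = 128.96°F.

129 °F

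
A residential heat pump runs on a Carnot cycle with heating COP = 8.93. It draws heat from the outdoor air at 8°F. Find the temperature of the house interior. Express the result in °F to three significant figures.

67.0 °F

COP_HP = T_H/(T_H − T_C) rearranges to T_H = COP·T_C/(COP − 1).
With T_C = 259.82 K, T_H = 8.93 × 259.82/7.930 = 292.58 K.
Converting, 292.58 K = 66.97°F.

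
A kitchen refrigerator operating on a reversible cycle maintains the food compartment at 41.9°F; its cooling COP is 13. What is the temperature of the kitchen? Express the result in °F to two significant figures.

COP_R = T_C/(T_H − T_C) gives T_H − T_C = T_C/COP.
With T_C = 278.65 K, T_H = 278.65 × (1 + 1/13) = 300.08 K.
Converting, 300.08 K = 80.48°F.

80 °F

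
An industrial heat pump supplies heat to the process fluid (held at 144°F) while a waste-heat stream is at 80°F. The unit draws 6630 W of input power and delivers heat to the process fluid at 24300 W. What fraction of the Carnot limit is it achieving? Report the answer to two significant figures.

0.39

COP_actual = Q̇_H/Ẇ = 24300/6630 = 3.665.
In absolute terms T_C = 299.82 K and T_H = 335.37 K, so ΔT = 35.56 K.
COP_Carnot = T_H/ΔT = 335.37/35.56 = 9.432.
η_II = COP_actual/COP_Carnot = 3.665/9.432 = 0.3886.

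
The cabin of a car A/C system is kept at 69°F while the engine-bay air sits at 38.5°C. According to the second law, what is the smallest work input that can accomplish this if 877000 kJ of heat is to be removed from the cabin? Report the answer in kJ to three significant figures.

In absolute terms T_C = 293.71 K and T_H = 311.65 K, so ΔT = 17.94 K.
The reversible limit is COP_R = T_C/ΔT = 16.37, so W_min = Q_C/COP = Q_C·ΔT/T_C.
W_min = 877000 × 17.94/293.71 = 53580 kJ.

53600 kJ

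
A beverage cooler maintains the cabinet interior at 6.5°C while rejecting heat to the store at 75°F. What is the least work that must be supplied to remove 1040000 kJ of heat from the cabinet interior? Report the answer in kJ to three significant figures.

In absolute terms T_C = 279.65 K and T_H = 297.04 K, so ΔT = 17.39 K.
The reversible limit is COP_R = T_C/ΔT = 16.08, so W_min = Q_C/COP = Q_C·ΔT/T_C.
W_min = 1040000 × 17.39/279.65 = 64670 kJ.

64700 kJ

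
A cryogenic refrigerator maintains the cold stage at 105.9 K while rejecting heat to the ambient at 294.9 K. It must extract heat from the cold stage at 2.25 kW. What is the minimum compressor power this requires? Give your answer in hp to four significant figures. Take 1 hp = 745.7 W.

The reservoir spacing is ΔT = 294.9 − 105.9 = 189.0 K.
COP_Carnot = T_C/ΔT = 105.90/189.0 = 0.5603.
Ẇ_min = Q̇/COP_Carnot = 2.250/0.5603 = 4.016 kW = 5.385 hp.

5.385 hp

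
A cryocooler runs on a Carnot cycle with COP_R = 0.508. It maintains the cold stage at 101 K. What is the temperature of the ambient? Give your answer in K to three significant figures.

300 K

COP_R = T_C/(T_H − T_C) gives T_H − T_C = T_C/COP.
With T_C = 101.00 K, T_H = 101.00 × (1 + 1/0.508) = 299.82 K.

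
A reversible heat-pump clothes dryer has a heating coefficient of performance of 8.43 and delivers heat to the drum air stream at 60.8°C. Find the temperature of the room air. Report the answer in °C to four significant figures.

21.19 °C

COP_HP = T_H/(T_H − T_C) gives T_H − T_C = T_H/COP.
With T_H = 333.95 K, T_C = 333.95 × (1 − 1/8.43) = 294.34 K.
Converting, 294.34 K = 21.19°C.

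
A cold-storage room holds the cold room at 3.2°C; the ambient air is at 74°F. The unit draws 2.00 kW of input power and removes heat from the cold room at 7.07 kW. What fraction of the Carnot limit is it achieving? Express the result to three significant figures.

COP_actual = Q̇_C/Ẇ = 7.070/2.000 = 3.535.
In absolute terms T_C = 276.35 K and T_H = 296.48 K, so ΔT = 20.13 K.
COP_Carnot = T_C/ΔT = 276.35/20.13 = 13.73.
η_II = COP_actual/COP_Carnot = 3.535/13.73 = 0.2575.

0.258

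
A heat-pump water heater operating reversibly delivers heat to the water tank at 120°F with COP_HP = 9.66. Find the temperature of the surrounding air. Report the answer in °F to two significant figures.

COP_HP = T_H/(T_H − T_C) gives T_H − T_C = T_H/COP.
With T_H = 322.04 K, T_C = 322.04 × (1 − 1/9.66) = 288.70 K.
Converting, 288.70 K = 59.99°F.

60 °F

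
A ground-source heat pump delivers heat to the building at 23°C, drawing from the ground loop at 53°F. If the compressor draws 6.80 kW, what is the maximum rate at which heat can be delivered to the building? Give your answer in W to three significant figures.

178000 W

In absolute terms T_C = 284.82 K and T_H = 296.15 K, so ΔT = 11.33 K.
COP_Carnot = T_H/ΔT = 296.15/11.33 = 26.13.
Q̇_max = COP_Carnot × Ẇ = 26.13 × 6.800 kW = 177.7 kW = 177700 W.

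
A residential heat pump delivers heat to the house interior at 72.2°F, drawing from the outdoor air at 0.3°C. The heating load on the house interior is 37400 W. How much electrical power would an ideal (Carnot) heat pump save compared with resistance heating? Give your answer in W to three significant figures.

In absolute terms T_C = 273.45 K and T_H = 295.48 K, so ΔT = 22.03 K.
COP_Carnot = T_H/ΔT = 295.48/22.03 = 13.41.
Resistance heating needs Ẇ_res = Q̇_H = 37400 W; the reversible heat pump needs only Ẇ_hp = Q̇_H/COP = 2789 W.
Saving = 37400 − 2789 = 34610 W.

34600 W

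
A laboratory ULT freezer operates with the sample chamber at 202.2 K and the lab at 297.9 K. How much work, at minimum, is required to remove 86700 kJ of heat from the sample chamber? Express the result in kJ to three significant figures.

41000 kJ

The reservoir spacing is ΔT = 297.9 − 202.2 = 95.70 K.
The reversible limit is COP_R = T_C/ΔT = 2.113, so W_min = Q_C/COP = Q_C·ΔT/T_C.
W_min = 86700 × 95.70/202.20 = 41030 kJ.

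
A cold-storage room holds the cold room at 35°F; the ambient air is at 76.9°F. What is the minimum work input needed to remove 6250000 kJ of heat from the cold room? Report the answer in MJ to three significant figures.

In absolute terms T_C = 274.82 K and T_H = 298.09 K, so ΔT = 23.28 K.
The reversible limit is COP_R = T_C/ΔT = 11.81, so W_min = Q_C/COP = Q_C·ΔT/T_C.
W_min = 6250000 × 23.28/274.82 = 529400 kJ = 529.4 MJ.

529 MJ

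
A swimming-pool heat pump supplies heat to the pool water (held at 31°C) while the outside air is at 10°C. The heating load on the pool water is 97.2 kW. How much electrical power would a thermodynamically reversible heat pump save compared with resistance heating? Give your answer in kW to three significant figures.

90.5 kW

In absolute terms T_C = 283.15 K and T_H = 304.15 K, so ΔT = 21.00 K.
COP_Carnot = T_H/ΔT = 304.15/21.00 = 14.48.
Resistance heating needs Ẇ_res = Q̇_H = 97.20 kW; the reversible heat pump needs only Ẇ_hp = Q̇_H/COP = 6.711 kW.
Saving = 97.20 − 6.711 = 90.49 kW.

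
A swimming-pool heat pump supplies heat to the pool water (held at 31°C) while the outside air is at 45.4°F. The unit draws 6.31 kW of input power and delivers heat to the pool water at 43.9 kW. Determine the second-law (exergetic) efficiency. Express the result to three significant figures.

COP_actual = Q̇_H/Ẇ = 43.90/6.310 = 6.957.
In absolute terms T_C = 280.59 K and T_H = 304.15 K, so ΔT = 23.56 K.
COP_Carnot = T_H/ΔT = 304.15/23.56 = 12.91.
η_II = COP_actual/COP_Carnot = 6.957/12.91 = 0.5388.

0.539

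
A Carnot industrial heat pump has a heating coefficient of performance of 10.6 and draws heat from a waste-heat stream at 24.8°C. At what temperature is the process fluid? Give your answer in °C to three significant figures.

COP_HP = T_H/(T_H − T_C) rearranges to T_H = COP·T_C/(COP − 1).
With T_C = 297.95 K, T_H = 10.6 × 297.95/9.600 = 328.99 K.
Converting, 328.99 K = 55.84°C.

55.8 °C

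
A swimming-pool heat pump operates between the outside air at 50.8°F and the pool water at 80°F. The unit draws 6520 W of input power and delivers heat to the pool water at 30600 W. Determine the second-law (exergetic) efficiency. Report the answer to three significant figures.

COP_actual = Q̇_H/Ẇ = 30600/6520 = 4.693.
In absolute terms T_C = 283.59 K and T_H = 299.82 K, so ΔT = 16.22 K.
COP_Carnot = T_H/ΔT = 299.82/16.22 = 18.48.
η_II = COP_actual/COP_Carnot = 4.693/18.48 = 0.2539.

0.254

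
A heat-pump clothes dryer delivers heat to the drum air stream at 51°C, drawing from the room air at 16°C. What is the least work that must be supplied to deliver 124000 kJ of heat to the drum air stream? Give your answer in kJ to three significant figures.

In absolute terms T_C = 289.15 K and T_H = 324.15 K, so ΔT = 35.00 K.
The reversible limit is COP_HP = T_H/ΔT = 9.261, so W_min = Q_H/COP = Q_H·ΔT/T_H.
W_min = 124000 × 35.00/324.15 = 13390 kJ.

13400 kJ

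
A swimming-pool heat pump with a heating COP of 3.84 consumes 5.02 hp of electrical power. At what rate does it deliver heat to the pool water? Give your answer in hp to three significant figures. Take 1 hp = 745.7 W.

Q̇_H = COP_HP × Ẇ = 3.84 × 5.020 = 19.28 hp.

19.3 hp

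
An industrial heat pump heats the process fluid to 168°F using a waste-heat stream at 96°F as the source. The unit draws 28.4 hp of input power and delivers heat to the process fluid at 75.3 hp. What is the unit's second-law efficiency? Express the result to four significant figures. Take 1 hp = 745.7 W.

COP_actual = Q̇_H/Ẇ = 75.30/28.40 = 2.651.
In absolute terms T_C = 308.71 K and T_H = 348.71 K, so ΔT = 40.00 K.
COP_Carnot = T_H/ΔT = 348.71/40.00 = 8.718.
η_II = COP_actual/COP_Carnot = 2.651/8.718 = 0.3041.

0.3041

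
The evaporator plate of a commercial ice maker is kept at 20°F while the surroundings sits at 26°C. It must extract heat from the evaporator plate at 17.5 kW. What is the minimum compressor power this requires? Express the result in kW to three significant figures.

In absolute terms T_C = 266.48 K and T_H = 299.15 K, so ΔT = 32.67 K.
COP_Carnot = T_C/ΔT = 266.48/32.67 = 8.158.
Ẇ_min = Q̇/COP_Carnot = 17.50/8.158 = 2.145 kW.

2.15 kW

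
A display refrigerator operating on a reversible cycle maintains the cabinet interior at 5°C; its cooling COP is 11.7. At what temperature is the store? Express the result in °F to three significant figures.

83.8 °F

COP_R = T_C/(T_H − T_C) gives T_H − T_C = T_C/COP.
With T_C = 278.15 K, T_H = 278.15 × (1 + 1/11.7) = 301.92 K.
Converting, 301.92 K = 83.79°F.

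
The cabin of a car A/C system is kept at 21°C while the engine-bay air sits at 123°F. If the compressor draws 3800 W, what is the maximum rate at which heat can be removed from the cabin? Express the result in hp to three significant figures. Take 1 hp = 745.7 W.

In absolute terms T_C = 294.15 K and T_H = 323.71 K, so ΔT = 29.56 K.
COP_Carnot = T_C/ΔT = 294.15/29.56 = 9.952.
Q̇_max = COP_Carnot × Ẇ = 9.952 × 3800 W = 37820 W = 50.72 hp.

50.7 hp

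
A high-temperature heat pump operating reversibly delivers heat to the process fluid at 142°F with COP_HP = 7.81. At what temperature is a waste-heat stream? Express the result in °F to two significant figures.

65 °F

COP_HP = T_H/(T_H − T_C) gives T_H − T_C = T_H/COP.
With T_H = 334.26 K, T_C = 334.26 × (1 − 1/7.81) = 291.46 K.
Converting, 291.46 K = 64.96°F.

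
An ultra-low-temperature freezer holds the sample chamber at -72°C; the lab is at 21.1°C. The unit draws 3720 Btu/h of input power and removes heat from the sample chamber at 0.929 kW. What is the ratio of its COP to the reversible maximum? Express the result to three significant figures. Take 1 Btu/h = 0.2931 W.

0.394

Converting, Q̇_C = 0.9290 kW = 3170 Btu/h, so COP_actual = Q̇_C/Ẇ = 3170/3720 = 0.8520.
In absolute terms T_C = 201.15 K and T_H = 294.25 K, so ΔT = 93.10 K.
COP_Carnot = T_C/ΔT = 201.15/93.10 = 2.161.
η_II = COP_actual/COP_Carnot = 0.8520/2.161 = 0.3944.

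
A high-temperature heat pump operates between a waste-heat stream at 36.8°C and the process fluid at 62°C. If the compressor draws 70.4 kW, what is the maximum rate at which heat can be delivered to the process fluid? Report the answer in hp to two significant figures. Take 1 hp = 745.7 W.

1300 hp

In absolute terms T_C = 309.95 K and T_H = 335.15 K, so ΔT = 25.20 K.
COP_Carnot = T_H/ΔT = 335.15/25.20 = 13.30.
Q̇_max = COP_Carnot × Ẇ = 13.30 × 70.40 kW = 936.3 kW = 1256 hp.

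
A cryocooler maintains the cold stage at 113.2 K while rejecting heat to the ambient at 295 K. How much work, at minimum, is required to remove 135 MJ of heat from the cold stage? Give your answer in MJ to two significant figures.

220 MJ

The reservoir spacing is ΔT = 295 − 113.2 = 181.8 K.
The reversible limit is COP_R = T_C/ΔT = 0.6227, so W_min = Q_C/COP = Q_C·ΔT/T_C.
W_min = 135.0 × 181.8/113.20 = 216.8 MJ.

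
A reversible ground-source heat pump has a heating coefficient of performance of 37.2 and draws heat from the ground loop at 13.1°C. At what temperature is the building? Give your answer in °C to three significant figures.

21.0 °C

COP_HP = T_H/(T_H − T_C) rearranges to T_H = COP·T_C/(COP − 1).
With T_C = 286.25 K, T_H = 37.2 × 286.25/36.20 = 294.16 K.
Converting, 294.16 K = 21.01°C.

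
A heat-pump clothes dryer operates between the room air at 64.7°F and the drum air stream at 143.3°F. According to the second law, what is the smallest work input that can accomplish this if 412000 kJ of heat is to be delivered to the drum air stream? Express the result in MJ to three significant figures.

In absolute terms T_C = 291.32 K and T_H = 334.98 K, so ΔT = 43.67 K.
The reversible limit is COP_HP = T_H/ΔT = 7.671, so W_min = Q_H/COP = Q_H·ΔT/T_H.
W_min = 412000 × 43.67/334.98 = 53710 kJ = 53.71 MJ.

53.7 MJ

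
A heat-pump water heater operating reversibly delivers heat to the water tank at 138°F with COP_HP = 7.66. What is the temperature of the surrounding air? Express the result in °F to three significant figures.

COP_HP = T_H/(T_H − T_C) gives T_H − T_C = T_H/COP.
With T_H = 332.04 K, T_C = 332.04 × (1 − 1/7.66) = 288.69 K.
Converting, 288.69 K = 59.98°F.

60.0 °F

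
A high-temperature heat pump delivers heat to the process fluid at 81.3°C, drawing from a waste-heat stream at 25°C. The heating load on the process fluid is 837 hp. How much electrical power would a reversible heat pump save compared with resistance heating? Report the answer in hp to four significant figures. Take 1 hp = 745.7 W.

704.1 hp

In absolute terms T_C = 298.15 K and T_H = 354.45 K, so ΔT = 56.30 K.
COP_Carnot = T_H/ΔT = 354.45/56.30 = 6.296.
Resistance heating needs Ẇ_res = Q̇_H = 837.0 hp; the reversible heat pump needs only Ẇ_hp = Q̇_H/COP = 132.9 hp.
Saving = 837.0 − 132.9 = 704.1 hp.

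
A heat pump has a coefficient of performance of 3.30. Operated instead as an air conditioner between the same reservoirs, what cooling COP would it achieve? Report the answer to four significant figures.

2.300

Since Q_H = Q_C + W for any cycle, COP_R = Q_C/W = Q_H/W − 1.
COP_R = 3.30 − 1 = 2.30.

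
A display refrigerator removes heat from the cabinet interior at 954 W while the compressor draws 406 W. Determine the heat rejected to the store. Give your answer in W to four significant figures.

For a cyclic device the first law requires Q̇_H = Q̇_C + Ẇ.
Q̇_H = Q̇_C + Ẇ = 1360 W.

1360 W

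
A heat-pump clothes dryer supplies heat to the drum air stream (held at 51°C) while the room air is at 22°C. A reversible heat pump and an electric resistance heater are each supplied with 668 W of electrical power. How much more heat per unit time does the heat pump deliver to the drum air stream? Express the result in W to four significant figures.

6799 W

In absolute terms T_C = 295.15 K and T_H = 324.15 K, so ΔT = 29.00 K.
COP_Carnot = T_H/ΔT = 324.15/29.00 = 11.18.
The heat pump delivers Q̇_H = COP × Ẇ = 7467 W; the resistance heater delivers Ẇ = 668.0 W.
Extra = (COP − 1)·Ẇ = 6799 W.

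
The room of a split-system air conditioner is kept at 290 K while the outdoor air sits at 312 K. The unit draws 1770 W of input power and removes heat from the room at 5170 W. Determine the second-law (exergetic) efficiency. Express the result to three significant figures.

COP_actual = Q̇_C/Ẇ = 5170/1770 = 2.921.
The reservoir spacing is ΔT = 312 − 290 = 22.00 K.
COP_Carnot = T_C/ΔT = 290.00/22.00 = 13.18.
η_II = COP_actual/COP_Carnot = 2.921/13.18 = 0.2216.

0.222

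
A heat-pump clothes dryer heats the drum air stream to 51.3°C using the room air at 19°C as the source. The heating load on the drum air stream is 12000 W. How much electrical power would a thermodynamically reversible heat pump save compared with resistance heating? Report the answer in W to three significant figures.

10800 W

In absolute terms T_C = 292.15 K and T_H = 324.45 K, so ΔT = 32.30 K.
COP_Carnot = T_H/ΔT = 324.45/32.30 = 10.04.
Resistance heating needs Ẇ_res = Q̇_H = 12000 W; the reversible heat pump needs only Ẇ_hp = Q̇_H/COP = 1195 W.
Saving = 12000 − 1195 = 10810 W.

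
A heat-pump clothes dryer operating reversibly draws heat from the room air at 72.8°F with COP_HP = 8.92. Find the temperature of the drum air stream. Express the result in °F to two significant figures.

COP_HP = T_H/(T_H − T_C) rearranges to T_H = COP·T_C/(COP − 1).
With T_C = 295.82 K, T_H = 8.92 × 295.82/7.920 = 333.17 K.
Converting, 333.17 K = 140.03°F.

140 °F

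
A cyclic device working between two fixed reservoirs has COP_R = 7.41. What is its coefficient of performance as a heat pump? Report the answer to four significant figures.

8.410

The first law on one cycle gives Q_H = Q_C + W, so Q_H/W = Q_C/W + 1.
COP_HP = COP_R + 1 = 7.41 + 1 = 8.41.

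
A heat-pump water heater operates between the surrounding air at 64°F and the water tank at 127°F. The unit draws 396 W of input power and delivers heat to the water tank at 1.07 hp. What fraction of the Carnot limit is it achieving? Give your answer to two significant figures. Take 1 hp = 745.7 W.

0.22

Converting, Q̇_H = 1.070 hp = 797.9 W, so COP_actual = Q̇_H/Ẇ = 797.9/396.0 = 2.015.
In absolute terms T_C = 290.93 K and T_H = 325.93 K, so ΔT = 35.00 K.
COP_Carnot = T_H/ΔT = 325.93/35.00 = 9.312.
η_II = COP_actual/COP_Carnot = 2.015/9.312 = 0.2164.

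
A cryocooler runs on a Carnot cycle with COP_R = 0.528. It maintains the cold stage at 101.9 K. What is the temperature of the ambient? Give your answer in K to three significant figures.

COP_R = T_C/(T_H − T_C) gives T_H − T_C = T_C/COP.
With T_C = 101.90 K, T_H = 101.90 × (1 + 1/0.528) = 294.89 K.

295 K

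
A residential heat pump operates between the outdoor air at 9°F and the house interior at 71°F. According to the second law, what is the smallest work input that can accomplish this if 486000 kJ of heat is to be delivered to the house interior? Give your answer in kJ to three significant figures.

56800 kJ

In absolute terms T_C = 260.37 K and T_H = 294.82 K, so ΔT = 34.44 K.
The reversible limit is COP_HP = T_H/ΔT = 8.559, so W_min = Q_H/COP = Q_H·ΔT/T_H.
W_min = 486000 × 34.44/294.82 = 56780 kJ.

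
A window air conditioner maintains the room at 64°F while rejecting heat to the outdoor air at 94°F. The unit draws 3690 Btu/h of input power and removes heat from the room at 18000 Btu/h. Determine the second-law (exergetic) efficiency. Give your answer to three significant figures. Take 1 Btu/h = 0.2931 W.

0.279

COP_actual = Q̇_C/Ẇ = 18000/3690 = 4.878.
In absolute terms T_C = 290.93 K and T_H = 307.59 K, so ΔT = 16.67 K.
COP_Carnot = T_C/ΔT = 290.93/16.67 = 17.46.
η_II = COP_actual/COP_Carnot = 4.878/17.46 = 0.2795.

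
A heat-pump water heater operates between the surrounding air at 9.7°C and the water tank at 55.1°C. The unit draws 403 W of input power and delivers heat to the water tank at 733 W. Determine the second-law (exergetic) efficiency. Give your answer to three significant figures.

0.252

COP_actual = Q̇_H/Ẇ = 733.0/403.0 = 1.819.
In absolute terms T_C = 282.85 K and T_H = 328.25 K, so ΔT = 45.40 K.
COP_Carnot = T_H/ΔT = 328.25/45.40 = 7.230.
η_II = COP_actual/COP_Carnot = 1.819/7.230 = 0.2516.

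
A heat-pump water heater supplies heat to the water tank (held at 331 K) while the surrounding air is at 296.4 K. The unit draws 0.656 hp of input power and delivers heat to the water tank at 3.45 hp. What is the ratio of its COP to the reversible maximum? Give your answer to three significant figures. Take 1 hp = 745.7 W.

COP_actual = Q̇_H/Ẇ = 3.450/0.6560 = 5.259.
The reservoir spacing is ΔT = 331 − 296.4 = 34.60 K.
COP_Carnot = T_H/ΔT = 331.00/34.60 = 9.566.
η_II = COP_actual/COP_Carnot = 5.259/9.566 = 0.5497.

0.550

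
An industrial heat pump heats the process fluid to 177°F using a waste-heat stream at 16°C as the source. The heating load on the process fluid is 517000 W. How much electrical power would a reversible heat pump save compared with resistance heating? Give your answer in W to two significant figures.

In absolute terms T_C = 289.15 K and T_H = 353.71 K, so ΔT = 64.56 K.
COP_Carnot = T_H/ΔT = 353.71/64.56 = 5.479.
Resistance heating needs Ẇ_res = Q̇_H = 517000 W; the reversible heat pump needs only Ẇ_hp = Q̇_H/COP = 94360 W.
Saving = 517000 − 94360 = 422600 W.

420000 W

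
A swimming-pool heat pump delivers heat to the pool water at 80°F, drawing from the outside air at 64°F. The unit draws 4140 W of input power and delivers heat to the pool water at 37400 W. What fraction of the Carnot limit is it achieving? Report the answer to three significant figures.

0.268

COP_actual = Q̇_H/Ẇ = 37400/4140 = 9.034.
In absolute terms T_C = 290.93 K and T_H = 299.82 K, so ΔT = 8.889 K.
COP_Carnot = T_H/ΔT = 299.82/8.889 = 33.73.
η_II = COP_actual/COP_Carnot = 9.034/33.73 = 0.2678.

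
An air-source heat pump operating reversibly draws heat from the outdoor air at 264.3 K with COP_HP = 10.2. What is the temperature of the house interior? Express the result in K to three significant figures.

COP_HP = T_H/(T_H − T_C) rearranges to T_H = COP·T_C/(COP − 1).
With T_C = 264.30 K, T_H = 10.2 × 264.30/9.200 = 293.03 K.

293 K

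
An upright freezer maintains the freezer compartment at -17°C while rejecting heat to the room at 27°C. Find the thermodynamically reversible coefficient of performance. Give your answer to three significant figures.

5.82

In absolute terms T_C = 256.15 K and T_H = 300.15 K, so ΔT = 44.00 K.
For a reversible cycle, COP_Carnot = T_C/ΔT = 256.15/44.00 = 5.822.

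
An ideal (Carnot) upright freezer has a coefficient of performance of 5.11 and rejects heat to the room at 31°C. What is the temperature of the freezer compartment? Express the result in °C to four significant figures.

For a Carnot refrigerator COP_R = T_C/(T_H − T_C), so T_C = COP·T_H/(1 + COP).
With T_H = 304.15 K, T_C = 5.11 × 304.15/6.110 = 254.37 K.
Converting, 254.37 K = -18.78°C.

-18.78 °C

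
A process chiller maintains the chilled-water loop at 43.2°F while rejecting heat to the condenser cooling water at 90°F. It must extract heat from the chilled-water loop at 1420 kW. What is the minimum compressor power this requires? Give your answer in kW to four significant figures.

132.2 kW

In absolute terms T_C = 279.37 K and T_H = 305.37 K, so ΔT = 26.00 K.
COP_Carnot = T_C/ΔT = 279.37/26.00 = 10.75.
Ẇ_min = Q̇/COP_Carnot = 1420/10.75 = 132.2 kW.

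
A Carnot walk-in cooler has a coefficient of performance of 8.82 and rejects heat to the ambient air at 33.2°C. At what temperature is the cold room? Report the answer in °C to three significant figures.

2.00 °C

For a Carnot refrigerator COP_R = T_C/(T_H − T_C), so T_C = COP·T_H/(1 + COP).
With T_H = 306.35 K, T_C = 8.82 × 306.35/9.820 = 275.15 K.
Converting, 275.15 K = 2.00°C.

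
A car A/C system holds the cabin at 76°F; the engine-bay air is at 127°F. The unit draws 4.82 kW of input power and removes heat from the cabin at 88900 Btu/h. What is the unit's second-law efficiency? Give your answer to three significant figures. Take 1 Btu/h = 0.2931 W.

Converting, Q̇_C = 88900 Btu/h = 26.06 kW, so COP_actual = Q̇_C/Ẇ = 26.06/4.820 = 5.406.
In absolute terms T_C = 297.59 K and T_H = 325.93 K, so ΔT = 28.33 K.
COP_Carnot = T_C/ΔT = 297.59/28.33 = 10.50.
η_II = COP_actual/COP_Carnot = 5.406/10.50 = 0.5147.

0.515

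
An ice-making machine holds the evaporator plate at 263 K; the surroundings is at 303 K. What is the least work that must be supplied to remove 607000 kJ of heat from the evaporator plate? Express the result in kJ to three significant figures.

92300 kJ

The reservoir spacing is ΔT = 303 − 263 = 40.00 K.
The reversible limit is COP_R = T_C/ΔT = 6.575, so W_min = Q_C/COP = Q_C·ΔT/T_C.
W_min = 607000 × 40.00/263.00 = 92320 kJ.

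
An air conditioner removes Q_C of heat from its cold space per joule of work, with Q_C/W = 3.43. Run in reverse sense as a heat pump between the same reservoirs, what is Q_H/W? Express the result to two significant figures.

4.4

The first law on one cycle gives Q_H = Q_C + W, so Q_H/W = Q_C/W + 1.
COP_HP = COP_R + 1 = 3.43 + 1 = 4.43.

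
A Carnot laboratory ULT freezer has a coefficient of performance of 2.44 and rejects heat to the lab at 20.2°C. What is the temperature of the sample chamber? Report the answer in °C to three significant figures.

For a Carnot refrigerator COP_R = T_C/(T_H − T_C), so T_C = COP·T_H/(1 + COP).
With T_H = 293.35 K, T_C = 2.44 × 293.35/3.440 = 208.07 K.
Converting, 208.07 K = -65.08°C.

-65.1 °C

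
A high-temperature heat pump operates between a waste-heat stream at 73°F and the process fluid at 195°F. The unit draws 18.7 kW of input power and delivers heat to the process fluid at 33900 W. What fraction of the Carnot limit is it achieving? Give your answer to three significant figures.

Converting, Q̇_H = 33900 W = 33.90 kW, so COP_actual = Q̇_H/Ẇ = 33.90/18.70 = 1.813.
In absolute terms T_C = 295.93 K and T_H = 363.71 K, so ΔT = 67.78 K.
COP_Carnot = T_H/ΔT = 363.71/67.78 = 5.366.
η_II = COP_actual/COP_Carnot = 1.813/5.366 = 0.3378.

0.338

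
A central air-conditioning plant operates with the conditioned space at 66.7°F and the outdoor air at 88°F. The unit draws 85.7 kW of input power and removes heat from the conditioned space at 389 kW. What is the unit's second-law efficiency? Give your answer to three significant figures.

COP_actual = Q̇_C/Ẇ = 389.0/85.70 = 4.539.
In absolute terms T_C = 292.43 K and T_H = 304.26 K, so ΔT = 11.83 K.
COP_Carnot = T_C/ΔT = 292.43/11.83 = 24.71.
η_II = COP_actual/COP_Carnot = 4.539/24.71 = 0.1837.

0.184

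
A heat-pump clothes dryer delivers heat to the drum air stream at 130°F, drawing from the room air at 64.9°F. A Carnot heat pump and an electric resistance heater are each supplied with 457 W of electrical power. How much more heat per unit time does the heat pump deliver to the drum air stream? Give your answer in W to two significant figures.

3700 W

In absolute terms T_C = 291.43 K and T_H = 327.59 K, so ΔT = 36.17 K.
COP_Carnot = T_H/ΔT = 327.59/36.17 = 9.058.
The heat pump delivers Q̇_H = COP × Ẇ = 4139 W; the resistance heater delivers Ẇ = 457.0 W.
Extra = (COP − 1)·Ẇ = 3682 W.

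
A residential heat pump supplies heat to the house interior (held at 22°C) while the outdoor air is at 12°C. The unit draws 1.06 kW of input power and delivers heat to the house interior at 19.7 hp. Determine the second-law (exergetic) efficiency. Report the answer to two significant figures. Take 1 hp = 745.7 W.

0.47

Converting, Q̇_H = 19.70 hp = 14.69 kW, so COP_actual = Q̇_H/Ẇ = 14.69/1.060 = 13.86.
In absolute terms T_C = 285.15 K and T_H = 295.15 K, so ΔT = 10.00 K.
COP_Carnot = T_H/ΔT = 295.15/10.00 = 29.52.
η_II = COP_actual/COP_Carnot = 13.86/29.52 = 0.4695.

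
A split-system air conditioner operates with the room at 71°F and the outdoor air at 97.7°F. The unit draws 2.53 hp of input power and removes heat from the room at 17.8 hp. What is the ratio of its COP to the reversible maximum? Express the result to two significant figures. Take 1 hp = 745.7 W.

0.35

COP_actual = Q̇_C/Ẇ = 17.80/2.530 = 7.036.
In absolute terms T_C = 294.82 K and T_H = 309.65 K, so ΔT = 14.83 K.
COP_Carnot = T_C/ΔT = 294.82/14.83 = 19.88.
η_II = COP_actual/COP_Carnot = 7.036/19.88 = 0.3540.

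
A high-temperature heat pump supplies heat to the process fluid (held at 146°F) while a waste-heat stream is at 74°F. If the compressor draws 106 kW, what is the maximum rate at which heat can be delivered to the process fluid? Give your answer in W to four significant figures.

891700 W

In absolute terms T_C = 296.48 K and T_H = 336.48 K, so ΔT = 40.00 K.
COP_Carnot = T_H/ΔT = 336.48/40.00 = 8.412.
Q̇_max = COP_Carnot × Ẇ = 8.412 × 106.0 kW = 891.7 kW = 891700 W.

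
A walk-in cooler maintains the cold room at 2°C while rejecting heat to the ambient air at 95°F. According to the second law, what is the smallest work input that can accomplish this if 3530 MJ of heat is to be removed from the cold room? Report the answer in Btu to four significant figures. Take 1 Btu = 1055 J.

In absolute terms T_C = 275.15 K and T_H = 308.15 K, so ΔT = 33.00 K.
The reversible limit is COP_R = T_C/ΔT = 8.338, so W_min = Q_C/COP = Q_C·ΔT/T_C.
W_min = 3530 × 33.00/275.15 = 423.4 MJ = 401300 Btu.

401300 Btu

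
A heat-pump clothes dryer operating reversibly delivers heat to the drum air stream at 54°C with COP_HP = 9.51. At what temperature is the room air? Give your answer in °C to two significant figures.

20 °C

COP_HP = T_H/(T_H − T_C) gives T_H − T_C = T_H/COP.
With T_H = 327.15 K, T_C = 327.15 × (1 − 1/9.51) = 292.75 K.
Converting, 292.75 K = 19.60°C.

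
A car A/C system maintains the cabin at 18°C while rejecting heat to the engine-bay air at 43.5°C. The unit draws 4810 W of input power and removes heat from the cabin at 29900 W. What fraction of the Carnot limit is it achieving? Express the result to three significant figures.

COP_actual = Q̇_C/Ẇ = 29900/4810 = 6.216.
In absolute terms T_C = 291.15 K and T_H = 316.65 K, so ΔT = 25.50 K.
COP_Carnot = T_C/ΔT = 291.15/25.50 = 11.42.
η_II = COP_actual/COP_Carnot = 6.216/11.42 = 0.5444.

0.544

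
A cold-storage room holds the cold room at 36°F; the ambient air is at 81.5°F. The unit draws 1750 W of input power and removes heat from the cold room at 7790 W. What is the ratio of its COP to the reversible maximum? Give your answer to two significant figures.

COP_actual = Q̇_C/Ẇ = 7790/1750 = 4.451.
In absolute terms T_C = 275.37 K and T_H = 300.65 K, so ΔT = 25.28 K.
COP_Carnot = T_C/ΔT = 275.37/25.28 = 10.89.
η_II = COP_actual/COP_Carnot = 4.451/10.89 = 0.4086.

0.41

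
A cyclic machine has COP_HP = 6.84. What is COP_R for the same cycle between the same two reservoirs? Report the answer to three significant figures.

Since Q_H = Q_C + W for any cycle, COP_R = Q_C/W = Q_H/W − 1.
COP_R = 6.84 − 1 = 5.84.

5.84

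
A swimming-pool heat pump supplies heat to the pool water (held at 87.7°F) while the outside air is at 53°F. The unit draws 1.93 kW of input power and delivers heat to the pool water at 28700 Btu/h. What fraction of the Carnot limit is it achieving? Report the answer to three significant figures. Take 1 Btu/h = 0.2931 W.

Converting, Q̇_H = 28700 Btu/h = 8.412 kW, so COP_actual = Q̇_H/Ẇ = 8.412/1.930 = 4.359.
In absolute terms T_C = 284.82 K and T_H = 304.09 K, so ΔT = 19.28 K.
COP_Carnot = T_H/ΔT = 304.09/19.28 = 15.77.
η_II = COP_actual/COP_Carnot = 4.359/15.77 = 0.2763.

0.276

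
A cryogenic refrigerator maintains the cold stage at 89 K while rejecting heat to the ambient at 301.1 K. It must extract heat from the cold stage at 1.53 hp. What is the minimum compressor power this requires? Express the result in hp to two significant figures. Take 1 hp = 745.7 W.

The reservoir spacing is ΔT = 301.1 − 89 = 212.1 K.
COP_Carnot = T_C/ΔT = 89.00/212.1 = 0.4196.
Ẇ_min = Q̇/COP_Carnot = 1.530/0.4196 = 3.646 hp.

3.6 hp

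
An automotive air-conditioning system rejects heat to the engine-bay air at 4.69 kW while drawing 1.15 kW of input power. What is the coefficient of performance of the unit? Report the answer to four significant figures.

The first law gives Q̇_H = Q̇_C + Ẇ, so the three rates are Q̇_C = 3.540, Q̇_H = 4.690, Ẇ = 1.150 kW.
COP_R = Q̇_C/Ẇ = 3.540/1.150 = 3.078.

3.078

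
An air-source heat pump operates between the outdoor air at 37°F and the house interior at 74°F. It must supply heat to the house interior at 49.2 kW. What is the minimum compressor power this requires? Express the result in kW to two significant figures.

3.4 kW

In absolute terms T_C = 275.93 K and T_H = 296.48 K, so ΔT = 20.56 K.
COP_Carnot = T_H/ΔT = 296.48/20.56 = 14.42.
Ẇ_min = Q̇/COP_Carnot = 49.20/14.42 = 3.411 kW.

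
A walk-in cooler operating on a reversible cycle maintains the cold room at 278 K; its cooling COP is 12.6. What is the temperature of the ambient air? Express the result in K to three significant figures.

300 K

COP_R = T_C/(T_H − T_C) gives T_H − T_C = T_C/COP.
With T_C = 278.00 K, T_H = 278.00 × (1 + 1/12.6) = 300.06 K.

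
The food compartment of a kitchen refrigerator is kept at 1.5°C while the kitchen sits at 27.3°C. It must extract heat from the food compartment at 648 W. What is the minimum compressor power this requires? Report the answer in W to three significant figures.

In absolute terms T_C = 274.65 K and T_H = 300.45 K, so ΔT = 25.80 K.
COP_Carnot = T_C/ΔT = 274.65/25.80 = 10.65.
Ẇ_min = Q̇/COP_Carnot = 648.0/10.65 = 60.87 W.

60.9 W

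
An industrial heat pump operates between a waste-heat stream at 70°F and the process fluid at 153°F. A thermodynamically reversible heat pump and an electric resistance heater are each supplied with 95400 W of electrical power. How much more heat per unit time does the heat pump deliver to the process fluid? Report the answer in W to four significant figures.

In absolute terms T_C = 294.26 K and T_H = 340.37 K, so ΔT = 46.11 K.
COP_Carnot = T_H/ΔT = 340.37/46.11 = 7.382.
The heat pump delivers Q̇_H = COP × Ẇ = 704200 W; the resistance heater delivers Ẇ = 95400 W.
Extra = (COP − 1)·Ẇ = 608800 W.

608800 W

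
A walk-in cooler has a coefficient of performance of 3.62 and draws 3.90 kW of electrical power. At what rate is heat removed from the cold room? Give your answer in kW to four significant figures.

Q̇_C = COP × Ẇ = 3.62 × 3.900 = 14.12 kW.

14.12 kW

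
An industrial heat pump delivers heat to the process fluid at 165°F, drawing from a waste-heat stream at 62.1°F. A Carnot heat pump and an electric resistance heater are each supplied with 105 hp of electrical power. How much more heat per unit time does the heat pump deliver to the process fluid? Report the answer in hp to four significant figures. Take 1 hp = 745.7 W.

In absolute terms T_C = 289.87 K and T_H = 347.04 K, so ΔT = 57.17 K.
COP_Carnot = T_H/ΔT = 347.04/57.17 = 6.071.
The heat pump delivers Q̇_H = COP × Ẇ = 637.4 hp; the resistance heater delivers Ẇ = 105.0 hp.
Extra = (COP − 1)·Ẇ = 532.4 hp.

532.4 hp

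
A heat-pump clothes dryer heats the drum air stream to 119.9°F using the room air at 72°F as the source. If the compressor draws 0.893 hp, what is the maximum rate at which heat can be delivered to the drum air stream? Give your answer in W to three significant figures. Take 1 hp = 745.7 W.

In absolute terms T_C = 295.37 K and T_H = 321.98 K, so ΔT = 26.61 K.
COP_Carnot = T_H/ΔT = 321.98/26.61 = 12.10.
Q̇_max = COP_Carnot × Ẇ = 12.10 × 0.8930 hp = 10.80 hp = 8057 W.

8060 W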